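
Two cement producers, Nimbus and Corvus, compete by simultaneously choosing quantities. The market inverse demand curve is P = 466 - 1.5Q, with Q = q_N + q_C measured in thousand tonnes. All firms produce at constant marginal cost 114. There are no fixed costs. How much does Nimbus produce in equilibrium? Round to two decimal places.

78.22

Each firm earns π_i = (466 - 1.5Q)q_i - 114q_i.
First-order condition (treating rivals' output as given): 352 - 3q_i - (3/2)q_j = 0.
With identical firms every q_j equals q_i, so q_j = q_i and 352 = (9/2)q_i, giving q_i = 704/9.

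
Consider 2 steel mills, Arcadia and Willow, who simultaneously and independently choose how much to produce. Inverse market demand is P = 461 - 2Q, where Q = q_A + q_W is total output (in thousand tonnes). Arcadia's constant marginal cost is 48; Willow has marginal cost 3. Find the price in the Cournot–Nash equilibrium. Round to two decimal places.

170.67

Arcadia's profit: π_A = (461 - 2Q)q_A - (48q_A). Setting ∂π_A/∂q_A = 0: 413 - 4q_A - 2(q_W) = 0.
Willow's profit: π_W = (461 - 2Q)q_W - (3q_W). Setting ∂π_W/∂q_W = 0: 458 - 4q_W - 2(q_A) = 0.
Rearranging gives the reaction functions q_A = (413 - 2q_W)/4 and q_W = (458 - 2q_A)/4.
Solving the pair: q_A = 184/3, q_W = 503/6.
Total output Q = 871/6, so price P = 461 - 2·(871/6) = 512/3.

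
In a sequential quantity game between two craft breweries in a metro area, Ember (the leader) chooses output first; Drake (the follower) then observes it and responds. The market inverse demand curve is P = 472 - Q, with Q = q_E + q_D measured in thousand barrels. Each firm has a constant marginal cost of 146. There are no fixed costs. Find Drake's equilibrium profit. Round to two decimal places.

6642.25

The follower Drake best-responds to any q_E: π_D = (472 - Q)q_D - 146q_D.
∂π_D/∂q_D = 326 - q_E - 2q_D = 0 gives the reaction function q_D = (326 - q_E)/2.
The leader anticipates this reaction. Substituting into P = 472 - Q gives P = 309 - (1/2)q_E, so π_E = (309 - (1/2)q_E)q_E - 146q_E.
Leader FOC: 163 - q_E = 0, so q_E = 163.
Then q_D = (326 - 163)/2 = 163/2.
Price P = 472 - 489/2 = 455/2.
Drake's profit: (455/2 - 146)·(163/2) = 6642.2500.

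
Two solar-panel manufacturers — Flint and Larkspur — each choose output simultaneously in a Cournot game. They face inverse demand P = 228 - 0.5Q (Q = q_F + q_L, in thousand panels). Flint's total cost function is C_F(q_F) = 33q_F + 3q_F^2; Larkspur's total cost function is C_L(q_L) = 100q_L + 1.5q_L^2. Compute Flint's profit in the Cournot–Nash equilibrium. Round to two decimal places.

2330.07

Flint's profit: π_F = (228 - 0.5Q)q_F - (33q_F + 3q_F²). Setting ∂π_F/∂q_F = 0: 195 - 7q_F - (1/2)(q_L) = 0.
Larkspur's profit: π_L = (228 - 0.5Q)q_L - (100q_L + (3/2)q_L²). Setting ∂π_L/∂q_L = 0: 128 - 4q_L - (1/2)(q_F) = 0.
Best responses: q_F = (195 - (1/2)q_L)/7, q_L = (128 - (1/2)q_F)/4.
Substituting one into the other gives q_F = 25.8018 and q_L = 28.7748.
Price P = 228 - (1/2)·54.5766 = 200.7117.
Flint's profit: 200.7117·25.8018 - 33·25.8018 - 3·25.8018² = 2330.0654.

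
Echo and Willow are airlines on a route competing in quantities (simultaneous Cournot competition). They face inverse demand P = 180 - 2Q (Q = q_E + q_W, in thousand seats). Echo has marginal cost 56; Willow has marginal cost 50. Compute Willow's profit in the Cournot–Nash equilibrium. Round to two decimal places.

Echo's profit: π_E = (180 - 2Q)q_E - (56q_E). Setting ∂π_E/∂q_E = 0: 124 - 4q_E - 2(q_W) = 0.
Willow's first-order condition: 130 - 4q_W - 2(q_E) = 0.
So q_E = (124 - 2q_W)/4 and q_W = (130 - 2q_E)/4.
Solving the pair: q_E = 59/3, q_W = 68/3.
Price P = 180 - 2·(127/3) = 286/3.
Willow's profit: (286/3 - 50)·(68/3) = 1027.5556.

1027.56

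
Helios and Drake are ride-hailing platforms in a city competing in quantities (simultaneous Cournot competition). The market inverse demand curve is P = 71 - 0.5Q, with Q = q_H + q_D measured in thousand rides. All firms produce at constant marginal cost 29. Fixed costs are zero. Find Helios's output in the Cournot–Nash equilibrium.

Each firm earns π_i = (71 - 0.5Q)q_i - 29q_i.
Setting ∂π_i/∂q_i = 0 with rivals' quantities fixed: 42 - q_i - (1/2)q_j = 0.
With identical firms every q_j equals q_i, so q_j = q_i and 42 = (3/2)q_i, giving q_i = 28.

28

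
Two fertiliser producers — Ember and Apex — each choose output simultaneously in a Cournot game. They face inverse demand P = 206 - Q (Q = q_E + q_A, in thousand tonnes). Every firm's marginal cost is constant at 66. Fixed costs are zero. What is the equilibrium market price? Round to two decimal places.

Each firm earns π_i = (206 - Q)q_i - 66q_i.
First-order condition (treating rivals' output as given): 140 - 2q_i - q_j = 0.
By symmetry each firm produces the same amount; substituting q_j = q_i yields q_i = 140/3.
Total output Q = 280/3, so price P = 206 - 280/3 = 338/3.

112.67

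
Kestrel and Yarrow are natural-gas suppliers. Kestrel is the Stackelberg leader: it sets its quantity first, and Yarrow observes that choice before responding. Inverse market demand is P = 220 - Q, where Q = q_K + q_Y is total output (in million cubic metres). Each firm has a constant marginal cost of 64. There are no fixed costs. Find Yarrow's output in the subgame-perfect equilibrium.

Solve by backward induction. Given q_K, the follower Yarrow maximises π_Y = (220 - q_K - q_Y)q_Y - 64q_Y.
Follower FOC: 156 - q_K - 2q_Y = 0, so q_Y(q_K) = (156 - q_K)/2.
The leader anticipates this reaction. Substituting into P = 220 - Q gives P = 142 - (1/2)q_K, so π_K = (142 - (1/2)q_K)q_K - 64q_K.
Leader FOC: 78 - q_K = 0, so q_K = 78.
Then q_Y = (156 - 78)/2 = 39.

39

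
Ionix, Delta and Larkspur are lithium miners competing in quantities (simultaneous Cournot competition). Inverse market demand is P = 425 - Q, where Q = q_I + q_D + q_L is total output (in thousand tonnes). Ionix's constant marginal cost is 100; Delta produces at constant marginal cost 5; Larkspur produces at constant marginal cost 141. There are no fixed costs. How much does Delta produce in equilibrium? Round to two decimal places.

Ionix's profit: π_I = (425 - Q)q_I - (100q_I). Setting ∂π_I/∂q_I = 0: 325 - 2q_I - (q_D + q_L) = 0.
Delta's profit: π_D = (425 - Q)q_D - (5q_D). Setting ∂π_D/∂q_D = 0: 420 - 2q_D - (q_I + q_L) = 0.
Larkspur's profit: π_L = (425 - Q)q_L - (141q_L). Setting ∂π_L/∂q_L = 0: 284 - 2q_L - (q_I + q_D) = 0.
Adding the 3 conditions: 1029 − 2Q − 2Q = 0, i.e. Q = 1029/4.
Back-substituting: q_I = (325 − 1029/4) = 271/4, q_D = (420 − 1029/4) = 651/4, q_L = (284 − 1029/4) = 107/4.

162.75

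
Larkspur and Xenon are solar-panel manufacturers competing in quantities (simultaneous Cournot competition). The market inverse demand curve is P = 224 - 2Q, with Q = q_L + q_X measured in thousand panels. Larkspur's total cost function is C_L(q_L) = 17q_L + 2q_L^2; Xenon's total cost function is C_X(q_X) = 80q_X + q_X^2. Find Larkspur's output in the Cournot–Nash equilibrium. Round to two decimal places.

21.68

Larkspur's profit: π_L = (224 - 2Q)q_L - (17q_L + 2q_L²). Setting ∂π_L/∂q_L = 0: 207 - 8q_L - 2(q_X) = 0.
Xenon's first-order condition: 144 - 6q_X - 2(q_L) = 0.
Best responses: q_L = (207 - 2q_X)/8, q_X = (144 - 2q_L)/6.
Solving the pair: q_L = 477/22, q_X = 369/22.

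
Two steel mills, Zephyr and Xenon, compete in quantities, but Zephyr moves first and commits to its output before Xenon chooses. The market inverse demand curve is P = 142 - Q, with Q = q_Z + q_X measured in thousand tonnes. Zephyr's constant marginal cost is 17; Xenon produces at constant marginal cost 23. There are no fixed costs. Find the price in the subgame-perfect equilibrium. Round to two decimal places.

49.75

Solve by backward induction. Given q_Z, the follower Xenon maximises π_X = (142 - q_Z - q_X)q_X - 23q_X.
∂π_X/∂q_X = 119 - q_Z - 2q_X = 0 gives the reaction function q_X = (119 - q_Z)/2.
Zephyr substitutes q_X(q_Z) into its own profit: π_Z = q_Z(142 - q_Z - (119 - q_Z)/2) - 17q_Z = (165/2 - (1/2)q_Z)q_Z - 17q_Z.
The leader's first-order condition 131/2 - q_Z = 0 yields q_Z = 131/2.
Then q_X = (119 - 131/2)/2 = 107/4.
Total output Q = 369/4, so price P = 142 - 369/4 = 199/4.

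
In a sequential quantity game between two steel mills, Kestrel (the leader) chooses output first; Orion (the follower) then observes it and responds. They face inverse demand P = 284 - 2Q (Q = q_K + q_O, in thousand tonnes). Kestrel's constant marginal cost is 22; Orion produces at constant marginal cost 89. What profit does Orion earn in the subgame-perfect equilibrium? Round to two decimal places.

116.28

Solve by backward induction. Given q_K, the follower Orion maximises π_O = (284 - 2q_K - 2q_O)q_O - 89q_O.
Follower FOC: 195 - 2q_K - 4q_O = 0, so q_O(q_K) = (195 - 2q_K)/4.
Kestrel substitutes q_O(q_K) into its own profit: π_K = q_K(284 - 2q_K - (195 - 2q_K)/2) - 22q_K = (373/2 - q_K)q_K - 22q_K.
The leader's first-order condition 329/2 - 2q_K = 0 yields q_K = 329/4.
Then q_O = (195 - 2·(329/4))/4 = 61/8.
Price P = 284 - 2·(719/8) = 417/4.
Orion's profit: (417/4 - 89)·(61/8) = 116.2813.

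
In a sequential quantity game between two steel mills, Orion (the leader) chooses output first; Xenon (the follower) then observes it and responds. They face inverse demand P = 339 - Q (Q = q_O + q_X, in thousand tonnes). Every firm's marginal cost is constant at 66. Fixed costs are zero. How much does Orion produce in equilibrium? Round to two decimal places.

The follower Xenon best-responds to any q_O: π_X = (339 - Q)q_X - 66q_X.
∂π_X/∂q_X = 273 - q_O - 2q_X = 0 gives the reaction function q_X = (273 - q_O)/2.
Orion substitutes q_X(q_O) into its own profit: π_O = q_O(339 - q_O - (273 - q_O)/2) - 66q_O = (405/2 - (1/2)q_O)q_O - 66q_O.
Leader FOC: 273/2 - q_O = 0, so q_O = 273/2.
Then q_X = (273 - 273/2)/2 = 273/4.

136.50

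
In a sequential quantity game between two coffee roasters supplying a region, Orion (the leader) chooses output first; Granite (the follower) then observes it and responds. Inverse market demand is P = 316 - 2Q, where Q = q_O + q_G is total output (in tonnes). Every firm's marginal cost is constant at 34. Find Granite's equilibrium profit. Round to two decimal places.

Solve by backward induction. Given q_O, the follower Granite maximises π_G = (316 - 2q_O - 2q_G)q_G - 34q_G.
Follower FOC: 282 - 2q_O - 4q_G = 0, so q_G(q_O) = (282 - 2q_O)/4.
Orion substitutes q_G(q_O) into its own profit: π_O = q_O(316 - 2q_O - (282 - 2q_O)/2) - 34q_O = (175 - q_O)q_O - 34q_O.
The leader's first-order condition 141 - 2q_O = 0 yields q_O = 141/2.
Then q_G = (282 - 2·(141/2))/4 = 141/4.
Price P = 316 - 2·(423/4) = 209/2.
Granite's profit: (209/2 - 34)·(141/4) = 2485.1250.

2485.13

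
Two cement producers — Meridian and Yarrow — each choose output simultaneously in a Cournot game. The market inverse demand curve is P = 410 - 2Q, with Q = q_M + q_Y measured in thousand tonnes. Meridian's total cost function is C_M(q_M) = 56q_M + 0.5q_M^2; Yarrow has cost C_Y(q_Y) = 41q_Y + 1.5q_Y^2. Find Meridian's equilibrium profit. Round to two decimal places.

Meridian's profit: π_M = (410 - 2Q)q_M - (56q_M + (1/2)q_M²). Setting ∂π_M/∂q_M = 0: 354 - 5q_M - 2(q_Y) = 0.
Yarrow's first-order condition: 369 - 7q_Y - 2(q_M) = 0.
So q_M = (354 - 2q_Y)/5 and q_Y = (369 - 2q_M)/7.
Solving the pair: q_M = 1740/31, q_Y = 1137/31.
Price P = 410 - 2·92.8065 = 224.3871.
Meridian's profit: 224.3871·(1740/31) - 56·(1740/31) - (1/2)(1740/31)² = 7876.1707.

7876.17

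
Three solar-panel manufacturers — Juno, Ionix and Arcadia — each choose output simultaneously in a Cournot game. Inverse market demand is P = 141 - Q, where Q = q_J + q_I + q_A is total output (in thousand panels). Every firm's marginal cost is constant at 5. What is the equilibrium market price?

Each firm earns π_i = (141 - Q)q_i - 5q_i.
Setting ∂π_i/∂q_i = 0 with rivals' quantities fixed: 136 - 2q_i - Σ_{j≠i} q_j = 0.
By symmetry each firm produces the same amount; substituting Σ_{j≠i} q_j = 2q_i yields q_i = 136/4 = 34.
Total output Q = 102, so price P = 141 - 102 = 39.

39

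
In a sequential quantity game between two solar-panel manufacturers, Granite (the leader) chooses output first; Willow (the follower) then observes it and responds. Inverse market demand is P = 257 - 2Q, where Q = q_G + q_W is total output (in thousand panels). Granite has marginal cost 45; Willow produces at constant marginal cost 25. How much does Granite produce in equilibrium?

48

The follower Willow best-responds to any q_G: π_W = (257 - 2Q)q_W - 25q_W.
Setting the follower's marginal profit to zero, 232 - 2q_G - 4q_W = 0, i.e. q_W = (232 - 2q_G)/4.
Granite substitutes q_W(q_G) into its own profit: π_G = q_G(257 - 2q_G - (232 - 2q_G)/2) - 45q_G = (141 - q_G)q_G - 45q_G.
Maximising: ∂π_G/∂q_G = 96 - 2q_G = 0, giving q_G = 48.
Then q_W = (232 - 2·48)/4 = 34.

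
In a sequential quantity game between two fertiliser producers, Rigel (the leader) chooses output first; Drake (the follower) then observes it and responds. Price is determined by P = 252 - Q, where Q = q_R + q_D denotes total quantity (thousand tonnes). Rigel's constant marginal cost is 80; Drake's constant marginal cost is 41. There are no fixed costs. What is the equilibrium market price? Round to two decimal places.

The follower Drake best-responds to any q_R: π_D = (252 - Q)q_D - 41q_D.
Setting the follower's marginal profit to zero, 211 - q_R - 2q_D = 0, i.e. q_D = (211 - q_R)/2.
The leader anticipates this reaction. Substituting into P = 252 - Q gives P = 293/2 - (1/2)q_R, so π_R = (293/2 - (1/2)q_R)q_R - 80q_R.
Leader FOC: 133/2 - q_R = 0, so q_R = 133/2.
Then q_D = (211 - 133/2)/2 = 289/4.
Total output Q = 555/4, so price P = 252 - 555/4 = 453/4.

113.25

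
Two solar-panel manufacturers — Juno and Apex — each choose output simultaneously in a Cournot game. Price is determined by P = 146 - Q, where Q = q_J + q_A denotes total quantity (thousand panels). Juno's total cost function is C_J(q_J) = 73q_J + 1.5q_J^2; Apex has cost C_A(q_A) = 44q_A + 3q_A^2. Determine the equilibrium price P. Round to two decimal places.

122.44

Juno's profit: π_J = (146 - Q)q_J - (73q_J + (3/2)q_J²). Setting ∂π_J/∂q_J = 0: 73 - 5q_J - (q_A) = 0.
Apex's first-order condition: 102 - 8q_A - (q_J) = 0.
So q_J = (73 - q_A)/5 and q_A = (102 - q_J)/8.
Solving the pair: q_J = 482/39, q_A = 437/39.
Total output Q = 919/39, so price P = 146 - 919/39 = 122.4359.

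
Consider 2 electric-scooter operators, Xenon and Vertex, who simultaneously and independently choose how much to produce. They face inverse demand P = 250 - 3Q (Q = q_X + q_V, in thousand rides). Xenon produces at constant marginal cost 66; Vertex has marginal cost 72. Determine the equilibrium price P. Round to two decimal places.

129.33

Xenon's profit: π_X = (250 - 3Q)q_X - (66q_X). Setting ∂π_X/∂q_X = 0: 184 - 6q_X - 3(q_V) = 0.
Vertex's first-order condition: 178 - 6q_V - 3(q_X) = 0.
Rearranging gives the reaction functions q_X = (184 - 3q_V)/6 and q_V = (178 - 3q_X)/6.
Solving the pair: q_X = 190/9, q_V = 172/9.
Total output Q = 362/9, so price P = 250 - 3·(362/9) = 388/3.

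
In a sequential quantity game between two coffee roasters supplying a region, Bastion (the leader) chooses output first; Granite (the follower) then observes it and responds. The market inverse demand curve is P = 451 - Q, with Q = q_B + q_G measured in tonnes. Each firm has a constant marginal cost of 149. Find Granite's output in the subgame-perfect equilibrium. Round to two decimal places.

Solve by backward induction. Given q_B, the follower Granite maximises π_G = (451 - q_B - q_G)q_G - 149q_G.
Follower FOC: 302 - q_B - 2q_G = 0, so q_G(q_B) = (302 - q_B)/2.
The leader anticipates this reaction. Substituting into P = 451 - Q gives P = 300 - (1/2)q_B, so π_B = (300 - (1/2)q_B)q_B - 149q_B.
Maximising: ∂π_B/∂q_B = 151 - q_B = 0, giving q_B = 151.
Then q_G = (302 - 151)/2 = 151/2.

75.50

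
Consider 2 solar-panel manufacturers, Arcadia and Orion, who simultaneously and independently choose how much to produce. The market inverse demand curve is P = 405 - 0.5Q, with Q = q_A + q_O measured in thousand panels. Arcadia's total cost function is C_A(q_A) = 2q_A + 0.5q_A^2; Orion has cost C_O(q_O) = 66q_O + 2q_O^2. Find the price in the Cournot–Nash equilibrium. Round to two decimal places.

285.92

Arcadia's profit: π_A = (405 - 0.5Q)q_A - (2q_A + (1/2)q_A²). Setting ∂π_A/∂q_A = 0: 403 - 2q_A - (1/2)(q_O) = 0.
Orion's profit: π_O = (405 - 0.5Q)q_O - (66q_O + 2q_O²). Setting ∂π_O/∂q_O = 0: 339 - 5q_O - (1/2)(q_A) = 0.
So q_A = (403 - (1/2)q_O)/2 and q_O = (339 - (1/2)q_A)/5.
Substituting one into the other gives q_A = 189.2821 and q_O = 1906/39.
Total output Q = 238.1538, so price P = 405 - (1/2)·238.1538 = 285.9231.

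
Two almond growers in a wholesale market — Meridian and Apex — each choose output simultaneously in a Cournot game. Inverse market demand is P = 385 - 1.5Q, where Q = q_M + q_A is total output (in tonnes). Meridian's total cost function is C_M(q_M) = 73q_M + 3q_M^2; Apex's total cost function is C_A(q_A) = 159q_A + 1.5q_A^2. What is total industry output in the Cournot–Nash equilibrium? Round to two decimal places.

Meridian's profit: π_M = (385 - 1.5Q)q_M - (73q_M + 3q_M²). Setting ∂π_M/∂q_M = 0: 312 - 9q_M - (3/2)(q_A) = 0.
Apex's first-order condition: 226 - 6q_A - (3/2)(q_M) = 0.
So q_M = (312 - (3/2)q_A)/9 and q_A = (226 - (3/2)q_M)/6.
Solving the pair: q_M = 29.6232, q_A = 696/23.
Total output Q = 29.6232 + 696/23 = 59.8841.

59.88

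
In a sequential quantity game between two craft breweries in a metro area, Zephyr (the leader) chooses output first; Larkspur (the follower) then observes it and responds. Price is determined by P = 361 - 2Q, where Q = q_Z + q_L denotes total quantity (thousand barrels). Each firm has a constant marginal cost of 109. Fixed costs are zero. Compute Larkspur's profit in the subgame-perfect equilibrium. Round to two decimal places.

The follower Larkspur best-responds to any q_Z: π_L = (361 - 2Q)q_L - 109q_L.
Follower FOC: 252 - 2q_Z - 4q_L = 0, so q_L(q_Z) = (252 - 2q_Z)/4.
Zephyr substitutes q_L(q_Z) into its own profit: π_Z = q_Z(361 - 2q_Z - (252 - 2q_Z)/2) - 109q_Z = (235 - q_Z)q_Z - 109q_Z.
The leader's first-order condition 126 - 2q_Z = 0 yields q_Z = 63.
Then q_L = (252 - 2·63)/4 = 63/2.
Price P = 361 - 2·(189/2) = 172.
Larkspur's profit: (172 - 109)·(63/2) = 1984.5000.

1984.50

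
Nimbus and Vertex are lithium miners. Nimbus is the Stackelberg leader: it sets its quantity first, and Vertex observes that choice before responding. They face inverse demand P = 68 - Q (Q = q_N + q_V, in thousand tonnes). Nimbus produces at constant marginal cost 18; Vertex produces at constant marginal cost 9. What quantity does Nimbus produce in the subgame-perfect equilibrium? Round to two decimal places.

20.50

Solve by backward induction. Given q_N, the follower Vertex maximises π_V = (68 - q_N - q_V)q_V - 9q_V.
∂π_V/∂q_V = 59 - q_N - 2q_V = 0 gives the reaction function q_V = (59 - q_N)/2.
Nimbus substitutes q_V(q_N) into its own profit: π_N = q_N(68 - q_N - (59 - q_N)/2) - 18q_N = (77/2 - (1/2)q_N)q_N - 18q_N.
Maximising: ∂π_N/∂q_N = 41/2 - q_N = 0, giving q_N = 41/2.
Then q_V = (59 - 41/2)/2 = 77/4.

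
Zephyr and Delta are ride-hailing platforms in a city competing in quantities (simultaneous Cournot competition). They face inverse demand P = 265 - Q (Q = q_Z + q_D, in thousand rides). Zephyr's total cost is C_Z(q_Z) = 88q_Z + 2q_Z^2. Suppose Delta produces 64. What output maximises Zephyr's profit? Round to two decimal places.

18.83

With the rival's output fixed at 64, Zephyr's profit is π_Z = (265 - 64 - q_Z)q_Z - (88q_Z + 2q_Z²) = (201 - q_Z)q_Z - (88q_Z + 2q_Z²).
∂π_Z/∂q_Z = 113 - 6q_Z = 0, so q_Z = 113/6.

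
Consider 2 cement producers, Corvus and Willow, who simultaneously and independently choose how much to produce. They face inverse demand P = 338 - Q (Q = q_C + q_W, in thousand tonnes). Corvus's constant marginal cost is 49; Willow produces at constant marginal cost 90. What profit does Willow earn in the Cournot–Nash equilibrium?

4761

Corvus's profit: π_C = (338 - Q)q_C - (49q_C). Setting ∂π_C/∂q_C = 0: 289 - 2q_C - (q_W) = 0.
Willow's profit: π_W = (338 - Q)q_W - (90q_W). Setting ∂π_W/∂q_W = 0: 248 - 2q_W - (q_C) = 0.
So q_C = (289 - q_W)/2 and q_W = (248 - q_C)/2.
Substituting one into the other gives q_C = 110 and q_W = 69.
Price P = 338 - 179 = 159.
Willow's profit: (159 - 90)·69 = 4761.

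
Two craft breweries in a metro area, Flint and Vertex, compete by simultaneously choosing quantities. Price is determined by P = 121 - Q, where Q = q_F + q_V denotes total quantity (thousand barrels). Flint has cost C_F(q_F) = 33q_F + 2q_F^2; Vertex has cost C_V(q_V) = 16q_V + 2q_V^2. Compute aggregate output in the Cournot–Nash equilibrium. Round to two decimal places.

27.57

Flint's profit: π_F = (121 - Q)q_F - (33q_F + 2q_F²). Setting ∂π_F/∂q_F = 0: 88 - 6q_F - (q_V) = 0.
Vertex's first-order condition: 105 - 6q_V - (q_F) = 0.
So q_F = (88 - q_V)/6 and q_V = (105 - q_F)/6.
Solving the pair: q_F = 423/35, q_V = 542/35.
Total output Q = 423/35 + 542/35 = 193/7.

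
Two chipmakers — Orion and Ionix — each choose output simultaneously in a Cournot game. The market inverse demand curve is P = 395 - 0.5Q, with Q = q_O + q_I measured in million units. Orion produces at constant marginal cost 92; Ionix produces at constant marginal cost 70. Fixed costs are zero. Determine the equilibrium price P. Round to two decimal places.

185.67

Orion's profit: π_O = (395 - 0.5Q)q_O - (92q_O). Setting ∂π_O/∂q_O = 0: 303 - q_O - (1/2)(q_I) = 0.
Ionix's profit: π_I = (395 - 0.5Q)q_I - (70q_I). Setting ∂π_I/∂q_I = 0: 325 - q_I - (1/2)(q_O) = 0.
Best responses: q_O = (303 - (1/2)q_I), q_I = (325 - (1/2)q_O).
Solving the pair: q_O = 562/3, q_I = 694/3.
Total output Q = 1256/3, so price P = 395 - (1/2)·(1256/3) = 557/3.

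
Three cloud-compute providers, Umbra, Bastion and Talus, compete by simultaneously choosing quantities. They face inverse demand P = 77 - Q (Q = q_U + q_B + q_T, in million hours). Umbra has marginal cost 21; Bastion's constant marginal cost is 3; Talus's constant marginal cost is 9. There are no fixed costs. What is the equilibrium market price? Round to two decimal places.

Umbra's profit: π_U = (77 - Q)q_U - (21q_U). Setting ∂π_U/∂q_U = 0: 56 - 2q_U - (q_B + q_T) = 0.
Bastion's first-order condition: 74 - 2q_B - (q_U + q_T) = 0.
Talus's first-order condition: 68 - 2q_T - (q_U + q_B) = 0.
Summing all 3 equations gives 198 − 4Q = 0, hence Q = 99/2.
Back-substituting: q_U = (56 − 99/2) = 13/2, q_B = (74 − 99/2) = 49/2, q_T = (68 − 99/2) = 37/2.
Total output Q = 99/2, so price P = 77 - 99/2 = 55/2.

27.50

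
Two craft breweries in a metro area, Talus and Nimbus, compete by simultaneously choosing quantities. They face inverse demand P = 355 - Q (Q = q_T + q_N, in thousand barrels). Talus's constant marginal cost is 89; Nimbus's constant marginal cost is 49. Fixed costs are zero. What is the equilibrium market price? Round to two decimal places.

164.33

Talus's profit: π_T = (355 - Q)q_T - (89q_T). Setting ∂π_T/∂q_T = 0: 266 - 2q_T - (q_N) = 0.
Nimbus's first-order condition: 306 - 2q_N - (q_T) = 0.
So q_T = (266 - q_N)/2 and q_N = (306 - q_T)/2.
Substituting one into the other gives q_T = 226/3 and q_N = 346/3.
Total output Q = 572/3, so price P = 355 - 572/3 = 493/3.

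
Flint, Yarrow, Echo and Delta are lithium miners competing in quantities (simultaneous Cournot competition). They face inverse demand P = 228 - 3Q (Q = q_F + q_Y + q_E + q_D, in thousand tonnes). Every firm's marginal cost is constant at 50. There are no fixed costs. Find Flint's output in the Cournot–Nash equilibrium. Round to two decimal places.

11.87

Each firm earns π_i = (228 - 3Q)q_i - 50q_i.
Setting ∂π_i/∂q_i = 0 with rivals' quantities fixed: 178 - 6q_i - 3·Σ_{j≠i} q_j = 0.
By symmetry each firm produces the same amount; substituting Σ_{j≠i} q_j = 3q_i yields q_i = 178/15.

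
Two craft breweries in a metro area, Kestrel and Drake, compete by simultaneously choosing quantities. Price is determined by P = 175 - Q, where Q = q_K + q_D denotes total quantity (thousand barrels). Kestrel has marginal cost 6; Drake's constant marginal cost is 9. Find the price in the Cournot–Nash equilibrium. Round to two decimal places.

Kestrel's profit: π_K = (175 - Q)q_K - (6q_K). Setting ∂π_K/∂q_K = 0: 169 - 2q_K - (q_D) = 0.
Drake's first-order condition: 166 - 2q_D - (q_K) = 0.
So q_K = (169 - q_D)/2 and q_D = (166 - q_K)/2.
Substituting one into the other gives q_K = 172/3 and q_D = 163/3.
Total output Q = 335/3, so price P = 175 - 335/3 = 190/3.

63.33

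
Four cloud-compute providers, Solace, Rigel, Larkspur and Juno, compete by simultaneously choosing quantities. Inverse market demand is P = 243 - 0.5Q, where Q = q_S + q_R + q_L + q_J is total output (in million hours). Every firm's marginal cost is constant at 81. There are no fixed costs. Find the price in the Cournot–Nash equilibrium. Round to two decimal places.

A representative firm's profit is π_i = q_i(243 - 0.5Q) - 81q_i.
First-order condition (treating rivals' output as given): 162 - q_i - (1/2)·Σ_{j≠i} q_j = 0.
By symmetry each firm produces the same amount; substituting Σ_{j≠i} q_j = 3q_i yields q_i = 162/(5/2) = 324/5.
Total output Q = 1296/5, so price P = 243 - (1/2)·(1296/5) = 567/5.

113.40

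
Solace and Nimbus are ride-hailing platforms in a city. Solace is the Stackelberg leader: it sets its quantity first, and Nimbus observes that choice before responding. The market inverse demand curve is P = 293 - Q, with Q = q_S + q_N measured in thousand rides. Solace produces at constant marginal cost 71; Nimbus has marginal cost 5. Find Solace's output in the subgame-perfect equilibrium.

78

The follower Nimbus best-responds to any q_S: π_N = (293 - Q)q_N - 5q_N.
Follower FOC: 288 - q_S - 2q_N = 0, so q_N(q_S) = (288 - q_S)/2.
Solace substitutes q_N(q_S) into its own profit: π_S = q_S(293 - q_S - (288 - q_S)/2) - 71q_S = (149 - (1/2)q_S)q_S - 71q_S.
The leader's first-order condition 78 - q_S = 0 yields q_S = 78.
Then q_N = (288 - 78)/2 = 105.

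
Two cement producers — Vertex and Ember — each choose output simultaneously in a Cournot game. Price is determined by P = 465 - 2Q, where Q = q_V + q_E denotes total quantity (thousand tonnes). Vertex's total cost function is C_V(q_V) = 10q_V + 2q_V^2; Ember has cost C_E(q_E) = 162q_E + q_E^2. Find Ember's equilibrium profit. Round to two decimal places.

3551.96

Vertex's profit: π_V = (465 - 2Q)q_V - (10q_V + 2q_V²). Setting ∂π_V/∂q_V = 0: 455 - 8q_V - 2(q_E) = 0.
Ember's first-order condition: 303 - 6q_E - 2(q_V) = 0.
So q_V = (455 - 2q_E)/8 and q_E = (303 - 2q_V)/6.
Solving the pair: q_V = 531/11, q_E = 757/22.
Price P = 465 - 2·(1819/22) = 299.6364.
Ember's profit: 299.6364·(757/22) - 162·(757/22) - (757/22)² = 3551.9566.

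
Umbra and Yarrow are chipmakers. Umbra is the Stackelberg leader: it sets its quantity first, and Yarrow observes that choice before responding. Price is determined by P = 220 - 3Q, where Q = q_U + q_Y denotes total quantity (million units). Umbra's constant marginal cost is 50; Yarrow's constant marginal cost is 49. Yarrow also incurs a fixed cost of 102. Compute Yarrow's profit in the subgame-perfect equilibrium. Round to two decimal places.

521.52

Solve by backward induction. Given q_U, the follower Yarrow maximises π_Y = (220 - 3q_U - 3q_Y)q_Y - 49q_Y.
∂π_Y/∂q_Y = 171 - 3q_U - 6q_Y = 0 gives the reaction function q_Y = (171 - 3q_U)/6.
Umbra substitutes q_Y(q_U) into its own profit: π_U = q_U(220 - 3q_U - (171 - 3q_U)/2) - 50q_U = (269/2 - (3/2)q_U)q_U - 50q_U.
Maximising: ∂π_U/∂q_U = 169/2 - 3q_U = 0, giving q_U = 169/6.
Then q_Y = (171 - 3·(169/6))/6 = 173/12.
Price P = 220 - 3·(511/12) = 369/4.
Yarrow's profit: (369/4 - 49)·(173/12) - 102 = 521.5208.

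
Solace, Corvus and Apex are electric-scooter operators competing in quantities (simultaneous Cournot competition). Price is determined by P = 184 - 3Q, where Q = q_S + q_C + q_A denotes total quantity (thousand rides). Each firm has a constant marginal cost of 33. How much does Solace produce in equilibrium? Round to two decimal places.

Each firm earns π_i = (184 - 3Q)q_i - 33q_i.
First-order condition (treating rivals' output as given): 151 - 6q_i - 3·Σ_{j≠i} q_j = 0.
With identical firms every q_j equals q_i, so Σ_{j≠i} q_j = 2q_i and 151 = 12q_i, giving q_i = 151/12.

12.58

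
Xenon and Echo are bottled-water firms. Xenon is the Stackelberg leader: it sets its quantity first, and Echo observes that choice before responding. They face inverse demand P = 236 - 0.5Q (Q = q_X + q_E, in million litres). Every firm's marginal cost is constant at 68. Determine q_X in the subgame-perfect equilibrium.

Solve by backward induction. Given q_X, the follower Echo maximises π_E = (236 - (1/2)q_X - (1/2)q_E)q_E - 68q_E.
Follower FOC: 168 - (1/2)q_X - q_E = 0, so q_E(q_X) = (168 - (1/2)q_X).
Xenon substitutes q_E(q_X) into its own profit: π_X = q_X(236 - (1/2)q_X - (168 - (1/2)q_X)/2) - 68q_X = (152 - (1/4)q_X)q_X - 68q_X.
Maximising: ∂π_X/∂q_X = 84 - (1/2)q_X = 0, giving q_X = 168.
Then q_E = (168 - (1/2)·168) = 84.

168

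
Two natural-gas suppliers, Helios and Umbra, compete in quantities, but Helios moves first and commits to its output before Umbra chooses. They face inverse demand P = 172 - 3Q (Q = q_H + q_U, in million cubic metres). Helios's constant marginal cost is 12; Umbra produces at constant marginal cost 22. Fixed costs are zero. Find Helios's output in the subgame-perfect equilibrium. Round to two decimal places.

28.33

The follower Umbra best-responds to any q_H: π_U = (172 - 3Q)q_U - 22q_U.
∂π_U/∂q_U = 150 - 3q_H - 6q_U = 0 gives the reaction function q_U = (150 - 3q_H)/6.
Helios substitutes q_U(q_H) into its own profit: π_H = q_H(172 - 3q_H - (150 - 3q_H)/2) - 12q_H = (97 - (3/2)q_H)q_H - 12q_H.
Leader FOC: 85 - 3q_H = 0, so q_H = 85/3.
Then q_U = (150 - 3·(85/3))/6 = 65/6.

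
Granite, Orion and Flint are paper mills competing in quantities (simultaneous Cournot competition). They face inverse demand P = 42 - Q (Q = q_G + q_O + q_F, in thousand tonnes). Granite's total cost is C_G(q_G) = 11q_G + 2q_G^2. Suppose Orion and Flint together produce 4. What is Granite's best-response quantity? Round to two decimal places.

With rivals' combined output fixed at 4, Granite's profit is π_G = (42 - 4 - q_G)q_G - (11q_G + 2q_G²) = (38 - q_G)q_G - (11q_G + 2q_G²).
∂π_G/∂q_G = 27 - 6q_G = 0, so q_G = 9/2.

4.50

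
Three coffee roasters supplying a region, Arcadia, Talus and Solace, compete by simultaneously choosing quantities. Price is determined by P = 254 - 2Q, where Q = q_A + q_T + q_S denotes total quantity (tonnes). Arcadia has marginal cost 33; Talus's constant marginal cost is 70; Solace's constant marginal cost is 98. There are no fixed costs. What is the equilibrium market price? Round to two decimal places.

113.75

Arcadia's profit: π_A = (254 - 2Q)q_A - (33q_A). Setting ∂π_A/∂q_A = 0: 221 - 4q_A - 2(q_T + q_S) = 0.
Talus's profit: π_T = (254 - 2Q)q_T - (70q_T). Setting ∂π_T/∂q_T = 0: 184 - 4q_T - 2(q_A + q_S) = 0.
Solace's profit: π_S = (254 - 2Q)q_S - (98q_S). Setting ∂π_S/∂q_S = 0: 156 - 4q_S - 2(q_A + q_T) = 0.
Adding the 3 conditions: 561 − 4Q − 4Q = 0, i.e. Q = 561/8.
Back-substituting: q_A = (221 − 561/4)/2 = 323/8, q_T = (184 − 561/4)/2 = 175/8, q_S = (156 − 561/4)/2 = 63/8.
Total output Q = 561/8, so price P = 254 - 2·(561/8) = 455/4.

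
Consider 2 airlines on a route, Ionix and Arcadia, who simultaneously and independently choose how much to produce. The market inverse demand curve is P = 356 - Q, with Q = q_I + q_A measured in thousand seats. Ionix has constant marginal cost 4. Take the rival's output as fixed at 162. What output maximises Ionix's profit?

95

With the rival's output fixed at 162, Ionix's profit is π_I = (356 - 162 - q_I)q_I - (4q_I) = (194 - q_I)q_I - (4q_I).
∂π_I/∂q_I = 190 - 2q_I = 0, so q_I = 95.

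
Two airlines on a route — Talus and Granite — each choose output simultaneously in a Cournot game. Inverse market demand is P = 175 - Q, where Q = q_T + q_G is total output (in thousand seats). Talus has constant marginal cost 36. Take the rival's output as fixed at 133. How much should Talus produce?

With the rival's output fixed at 133, Talus's profit is π_T = (175 - 133 - q_T)q_T - (36q_T) = (42 - q_T)q_T - (36q_T).
∂π_T/∂q_T = 6 - 2q_T = 0, so q_T = 3.

3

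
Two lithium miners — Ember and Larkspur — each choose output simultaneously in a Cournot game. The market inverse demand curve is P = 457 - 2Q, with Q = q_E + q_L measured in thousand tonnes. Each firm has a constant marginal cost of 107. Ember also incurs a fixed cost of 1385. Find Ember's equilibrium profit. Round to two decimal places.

A representative firm's profit is π_i = q_i(457 - 2Q) - 107q_i.
Setting ∂π_i/∂q_i = 0 with rivals' quantities fixed: 350 - 4q_i - 2q_j = 0.
By symmetry each firm produces the same amount; substituting q_j = q_i yields q_i = 350/6 = 175/3.
Price P = 457 - 2·(350/3) = 671/3.
Ember's profit: (671/3 - 107)·(175/3) - 1385 = 5420.5556.

5420.56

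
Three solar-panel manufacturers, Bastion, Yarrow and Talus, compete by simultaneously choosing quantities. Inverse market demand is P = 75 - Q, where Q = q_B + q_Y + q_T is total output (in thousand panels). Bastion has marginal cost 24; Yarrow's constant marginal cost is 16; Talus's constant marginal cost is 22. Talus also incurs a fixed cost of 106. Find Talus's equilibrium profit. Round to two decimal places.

44.06

Bastion's profit: π_B = (75 - Q)q_B - (24q_B). Setting ∂π_B/∂q_B = 0: 51 - 2q_B - (q_Y + q_T) = 0.
Yarrow's profit: π_Y = (75 - Q)q_Y - (16q_Y). Setting ∂π_Y/∂q_Y = 0: 59 - 2q_Y - (q_B + q_T) = 0.
Talus's profit: π_T = (75 - Q)q_T - (22q_T). Setting ∂π_T/∂q_T = 0: 53 - 2q_T - (q_B + q_Y) = 0.
Summing all 3 equations gives 163 − 4Q = 0, hence Q = 163/4.
Back-substituting: q_B = (51 − 163/4) = 41/4, q_Y = (59 − 163/4) = 73/4, q_T = (53 − 163/4) = 49/4.
Price P = 75 - 163/4 = 137/4.
Talus's profit: (137/4 - 22)·(49/4) - 106 = 705/16.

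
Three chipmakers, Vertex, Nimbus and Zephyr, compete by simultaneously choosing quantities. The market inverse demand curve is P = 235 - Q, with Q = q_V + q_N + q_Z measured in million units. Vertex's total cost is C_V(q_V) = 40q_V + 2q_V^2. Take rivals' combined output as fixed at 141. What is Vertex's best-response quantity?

With rivals' combined output fixed at 141, Vertex's profit is π_V = (235 - 141 - q_V)q_V - (40q_V + 2q_V²) = (94 - q_V)q_V - (40q_V + 2q_V²).
∂π_V/∂q_V = 54 - 6q_V = 0, so q_V = 9.

9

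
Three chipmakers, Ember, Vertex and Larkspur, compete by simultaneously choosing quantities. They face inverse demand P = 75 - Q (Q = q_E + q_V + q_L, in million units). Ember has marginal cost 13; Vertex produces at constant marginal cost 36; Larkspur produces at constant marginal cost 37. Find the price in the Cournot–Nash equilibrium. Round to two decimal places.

Ember's profit: π_E = (75 - Q)q_E - (13q_E). Setting ∂π_E/∂q_E = 0: 62 - 2q_E - (q_V + q_L) = 0.
Vertex's profit: π_V = (75 - Q)q_V - (36q_V). Setting ∂π_V/∂q_V = 0: 39 - 2q_V - (q_E + q_L) = 0.
Larkspur's profit: π_L = (75 - Q)q_L - (37q_L). Setting ∂π_L/∂q_L = 0: 38 - 2q_L - (q_E + q_V) = 0.
Adding the 3 first-order conditions: 139 − 4Q = 0, so Q = 139/4.
Back-substituting: q_E = (62 − 139/4) = 109/4, q_V = (39 − 139/4) = 17/4, q_L = (38 − 139/4) = 13/4.
Total output Q = 139/4, so price P = 75 - 139/4 = 161/4.

40.25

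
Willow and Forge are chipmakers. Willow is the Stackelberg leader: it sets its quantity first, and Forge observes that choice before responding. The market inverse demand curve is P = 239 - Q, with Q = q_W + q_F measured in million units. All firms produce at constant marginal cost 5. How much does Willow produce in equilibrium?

Solve by backward induction. Given q_W, the follower Forge maximises π_F = (239 - q_W - q_F)q_F - 5q_F.
∂π_F/∂q_F = 234 - q_W - 2q_F = 0 gives the reaction function q_F = (234 - q_W)/2.
The leader anticipates this reaction. Substituting into P = 239 - Q gives P = 122 - (1/2)q_W, so π_W = (122 - (1/2)q_W)q_W - 5q_W.
Leader FOC: 117 - q_W = 0, so q_W = 117.
Then q_F = (234 - 117)/2 = 117/2.

117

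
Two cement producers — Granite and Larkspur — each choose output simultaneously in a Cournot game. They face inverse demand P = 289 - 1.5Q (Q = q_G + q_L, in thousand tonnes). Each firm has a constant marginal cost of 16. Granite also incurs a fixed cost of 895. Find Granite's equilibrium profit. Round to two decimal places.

4625.67

Each firm earns π_i = (289 - 1.5Q)q_i - 16q_i.
Setting ∂π_i/∂q_i = 0 with rivals' quantities fixed: 273 - 3q_i - (3/2)q_j = 0.
With identical firms every q_j equals q_i, so q_j = q_i and 273 = (9/2)q_i, giving q_i = 182/3.
Price P = 289 - (3/2)·(364/3) = 107.
Granite's profit: (107 - 16)·(182/3) - 895 = 4625.6667.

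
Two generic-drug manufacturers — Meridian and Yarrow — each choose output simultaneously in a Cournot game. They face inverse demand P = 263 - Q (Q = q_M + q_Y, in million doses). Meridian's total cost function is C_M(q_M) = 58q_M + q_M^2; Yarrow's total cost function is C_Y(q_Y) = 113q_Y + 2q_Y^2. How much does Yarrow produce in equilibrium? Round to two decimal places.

17.17

Meridian's profit: π_M = (263 - Q)q_M - (58q_M + q_M²). Setting ∂π_M/∂q_M = 0: 205 - 4q_M - (q_Y) = 0.
Yarrow's first-order condition: 150 - 6q_Y - (q_M) = 0.
So q_M = (205 - q_Y)/4 and q_Y = (150 - q_M)/6.
Solving the pair: q_M = 1080/23, q_Y = 395/23.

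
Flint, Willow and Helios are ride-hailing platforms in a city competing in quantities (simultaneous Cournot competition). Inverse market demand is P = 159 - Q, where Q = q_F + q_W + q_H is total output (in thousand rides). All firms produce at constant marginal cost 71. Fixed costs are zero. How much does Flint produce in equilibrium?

A representative firm's profit is π_i = q_i(159 - Q) - 71q_i.
Setting ∂π_i/∂q_i = 0 with rivals' quantities fixed: 88 - 2q_i - Σ_{j≠i} q_j = 0.
With identical firms every q_j equals q_i, so Σ_{j≠i} q_j = 2q_i and 88 = 4q_i, giving q_i = 22.

22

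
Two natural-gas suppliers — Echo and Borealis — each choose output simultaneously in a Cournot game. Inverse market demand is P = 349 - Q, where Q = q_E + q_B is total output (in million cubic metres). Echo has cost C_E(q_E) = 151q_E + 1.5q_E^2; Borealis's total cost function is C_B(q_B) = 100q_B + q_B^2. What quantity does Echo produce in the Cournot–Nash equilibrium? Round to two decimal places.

28.58

Echo's profit: π_E = (349 - Q)q_E - (151q_E + (3/2)q_E²). Setting ∂π_E/∂q_E = 0: 198 - 5q_E - (q_B) = 0.
Borealis's first-order condition: 249 - 4q_B - (q_E) = 0.
Best responses: q_E = (198 - q_B)/5, q_B = (249 - q_E)/4.
Substituting one into the other gives q_E = 543/19 and q_B = 1047/19.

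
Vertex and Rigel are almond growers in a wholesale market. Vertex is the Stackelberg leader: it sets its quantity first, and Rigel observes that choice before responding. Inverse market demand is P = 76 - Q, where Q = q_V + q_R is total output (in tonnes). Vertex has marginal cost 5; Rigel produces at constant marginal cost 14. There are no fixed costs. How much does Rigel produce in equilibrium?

11

The follower Rigel best-responds to any q_V: π_R = (76 - Q)q_R - 14q_R.
Setting the follower's marginal profit to zero, 62 - q_V - 2q_R = 0, i.e. q_R = (62 - q_V)/2.
The leader anticipates this reaction. Substituting into P = 76 - Q gives P = 45 - (1/2)q_V, so π_V = (45 - (1/2)q_V)q_V - 5q_V.
The leader's first-order condition 40 - q_V = 0 yields q_V = 40.
Then q_R = (62 - 40)/2 = 11.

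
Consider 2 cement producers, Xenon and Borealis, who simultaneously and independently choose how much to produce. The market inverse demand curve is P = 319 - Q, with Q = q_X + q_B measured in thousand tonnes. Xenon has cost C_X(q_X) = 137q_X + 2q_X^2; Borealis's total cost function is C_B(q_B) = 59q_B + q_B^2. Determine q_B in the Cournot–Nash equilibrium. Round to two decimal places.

Xenon's profit: π_X = (319 - Q)q_X - (137q_X + 2q_X²). Setting ∂π_X/∂q_X = 0: 182 - 6q_X - (q_B) = 0.
Borealis's profit: π_B = (319 - Q)q_B - (59q_B + q_B²). Setting ∂π_B/∂q_B = 0: 260 - 4q_B - (q_X) = 0.
So q_X = (182 - q_B)/6 and q_B = (260 - q_X)/4.
Substituting one into the other gives q_X = 468/23 and q_B = 1378/23.

59.91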